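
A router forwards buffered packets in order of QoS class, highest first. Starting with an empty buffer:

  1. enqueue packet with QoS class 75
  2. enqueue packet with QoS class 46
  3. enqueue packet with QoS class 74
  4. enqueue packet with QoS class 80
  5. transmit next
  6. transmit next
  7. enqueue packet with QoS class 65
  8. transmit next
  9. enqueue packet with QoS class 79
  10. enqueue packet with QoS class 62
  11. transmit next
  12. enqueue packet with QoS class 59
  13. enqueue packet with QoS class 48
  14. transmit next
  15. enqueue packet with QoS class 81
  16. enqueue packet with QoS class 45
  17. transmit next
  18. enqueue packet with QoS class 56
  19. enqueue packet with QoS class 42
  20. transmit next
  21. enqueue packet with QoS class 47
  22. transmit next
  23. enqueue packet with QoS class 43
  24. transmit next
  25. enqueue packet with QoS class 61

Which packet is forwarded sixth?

insert 75 → {75}
insert 46 → {75, 46}
insert 74 → {75, 74, 46}
insert 80 → {80, 75, 74, 46}
transmit next → 80; now {75, 74, 46}
transmit next → 75; now {74, 46}
insert 65 → {74, 65, 46}
transmit next → 74; now {65, 46}
insert 79 → {79, 65, 46}
insert 62 → {79, 65, 62, 46}
transmit next → 79; now {65, 62, 46}
insert 59 → {65, 62, 59, 46}
insert 48 → {65, 62, 59, 48, 46}
transmit next → 65; now {62, 59, 48, 46}
insert 81 → {81, 62, 59, 48, 46}
insert 45 → {81, 62, 59, 48, 46, 45}
transmit next → 81; now {62, 59, 48, 46, 45}
insert 56 → {62, 59, 56, 48, 46, 45}
insert 42 → {62, 59, 56, 48, 46, 45, 42}
transmit next → 62; now {59, 56, 48, 46, 45, 42}
insert 47 → {59, 56, 48, 47, 46, 45, 42}
transmit next → 59; now {56, 48, 47, 46, 45, 42}
insert 43 → {56, 48, 47, 46, 45, 43, 42}
transmit next → 56; now {48, 47, 46, 45, 43, 42}
insert 61 → {61, 48, 47, 46, 45, 43, 42}

81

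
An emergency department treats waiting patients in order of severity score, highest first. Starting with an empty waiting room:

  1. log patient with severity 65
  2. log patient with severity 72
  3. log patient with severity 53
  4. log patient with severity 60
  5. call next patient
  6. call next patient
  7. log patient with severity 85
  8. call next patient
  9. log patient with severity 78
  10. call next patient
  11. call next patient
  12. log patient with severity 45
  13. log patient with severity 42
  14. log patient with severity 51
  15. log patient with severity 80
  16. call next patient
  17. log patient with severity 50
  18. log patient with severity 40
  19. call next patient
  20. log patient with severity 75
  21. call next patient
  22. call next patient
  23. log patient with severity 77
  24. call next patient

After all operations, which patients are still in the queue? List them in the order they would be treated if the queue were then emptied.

insert 65 → {65}
insert 72 → {72, 65}
insert 53 → {72, 65, 53}
insert 60 → {72, 65, 60, 53}
call next patient → 72; now {65, 60, 53}
call next patient → 65; now {60, 53}
insert 85 → {85, 60, 53}
call next patient → 85; now {60, 53}
insert 78 → {78, 60, 53}
call next patient → 78; now {60, 53}
call next patient → 60; now {53}
insert 45 → {53, 45}
insert 42 → {53, 45, 42}
insert 51 → {53, 51, 45, 42}
insert 80 → {80, 53, 51, 45, 42}
call next patient → 80; now {53, 51, 45, 42}
insert 50 → {53, 51, 50, 45, 42}
insert 40 → {53, 51, 50, 45, 42, 40}
call next patient → 53; now {51, 50, 45, 42, 40}
insert 75 → {75, 51, 50, 45, 42, 40}
call next patient → 75; now {51, 50, 45, 42, 40}
call next patient → 51; now {50, 45, 42, 40}
insert 77 → {77, 50, 45, 42, 40}
call next patient → 77; now {50, 45, 42, 40}

[50, 45, 42, 40]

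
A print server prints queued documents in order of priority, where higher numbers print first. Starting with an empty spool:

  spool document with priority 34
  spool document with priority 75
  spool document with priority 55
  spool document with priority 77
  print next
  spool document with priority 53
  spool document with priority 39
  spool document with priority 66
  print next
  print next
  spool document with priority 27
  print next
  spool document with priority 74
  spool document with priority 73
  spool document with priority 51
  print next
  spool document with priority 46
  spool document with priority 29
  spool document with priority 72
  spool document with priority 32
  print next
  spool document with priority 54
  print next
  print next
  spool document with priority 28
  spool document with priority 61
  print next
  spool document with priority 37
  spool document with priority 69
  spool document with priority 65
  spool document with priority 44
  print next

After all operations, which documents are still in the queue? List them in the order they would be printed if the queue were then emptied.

65 → 53 → 51 → 46 → 44 → 39 → 37 → 34 → 32 → 29 → 28 → 27

insert 34 → {34}
insert 75 → {75, 34}
insert 55 → {75, 55, 34}
insert 77 → {77, 75, 55, 34}
print next → 77; now {75, 55, 34}
insert 53 → {75, 55, 53, 34}
insert 39 → {75, 55, 53, 39, 34}
insert 66 → {75, 66, 55, 53, 39, 34}
print next → 75; now {66, 55, 53, 39, 34}
print next → 66; now {55, 53, 39, 34}
insert 27 → {55, 53, 39, 34, 27}
print next → 55; now {53, 39, 34, 27}
insert 74 → {74, 53, 39, 34, 27}
insert 73 → {74, 73, 53, 39, 34, 27}
insert 51 → {74, 73, 53, 51, 39, 34, 27}
print next → 74; now {73, 53, 51, 39, 34, 27}
insert 46 → {73, 53, 51, 46, 39, 34, 27}
insert 29 → {73, 53, 51, 46, 39, 34, 29, 27}
insert 72 → {73, 72, 53, 51, 46, 39, 34, 29, 27}
insert 32 → {73, 72, 53, 51, 46, 39, 34, 32, 29, 27}
print next → 73; now {72, 53, 51, 46, 39, 34, 32, 29, 27}
insert 54 → {72, 54, 53, 51, 46, 39, 34, 32, 29, 27}
print next → 72; now {54, 53, 51, 46, 39, 34, 32, 29, 27}
print next → 54; now {53, 51, 46, 39, 34, 32, 29, 27}
insert 28 → {53, 51, 46, 39, 34, 32, 29, 28, 27}
insert 61 → {61, 53, 51, 46, 39, 34, 32, 29, 28, 27}
print next → 61; now {53, 51, 46, 39, 34, 32, 29, 28, 27}
insert 37 → {53, 51, 46, 39, 37, 34, 32, 29, 28, 27}
insert 69 → {69, 53, 51, 46, 39, 37, 34, 32, 29, 28, 27}
insert 65 → {69, 65, 53, 51, 46, 39, 37, 34, 32, 29, 28, 27}
insert 44 → {69, 65, 53, 51, 46, 44, 39, 37, 34, 32, 29, 28, 27}
print next → 69; now {65, 53, 51, 46, 44, 39, 37, 34, 32, 29, 28, 27}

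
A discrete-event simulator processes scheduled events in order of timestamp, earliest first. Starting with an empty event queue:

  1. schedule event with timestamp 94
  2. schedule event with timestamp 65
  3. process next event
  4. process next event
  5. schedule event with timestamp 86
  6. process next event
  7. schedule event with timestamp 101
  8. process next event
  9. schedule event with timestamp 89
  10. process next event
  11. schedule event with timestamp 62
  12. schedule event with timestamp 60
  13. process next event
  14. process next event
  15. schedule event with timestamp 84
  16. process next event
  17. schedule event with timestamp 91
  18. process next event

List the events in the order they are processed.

insert 94 → {94}
insert 65 → {65, 94}
process next event → 65; now {94}
process next event → 94; now {}
insert 86 → {86}
process next event → 86; now {}
insert 101 → {101}
process next event → 101; now {}
insert 89 → {89}
process next event → 89; now {}
insert 62 → {62}
insert 60 → {60, 62}
process next event → 60; now {62}
process next event → 62; now {}
insert 84 → {84}
process next event → 84; now {}
insert 91 → {91}
process next event → 91; now {}

65, 94, 86, 101, 89, 60, 62, 84, 91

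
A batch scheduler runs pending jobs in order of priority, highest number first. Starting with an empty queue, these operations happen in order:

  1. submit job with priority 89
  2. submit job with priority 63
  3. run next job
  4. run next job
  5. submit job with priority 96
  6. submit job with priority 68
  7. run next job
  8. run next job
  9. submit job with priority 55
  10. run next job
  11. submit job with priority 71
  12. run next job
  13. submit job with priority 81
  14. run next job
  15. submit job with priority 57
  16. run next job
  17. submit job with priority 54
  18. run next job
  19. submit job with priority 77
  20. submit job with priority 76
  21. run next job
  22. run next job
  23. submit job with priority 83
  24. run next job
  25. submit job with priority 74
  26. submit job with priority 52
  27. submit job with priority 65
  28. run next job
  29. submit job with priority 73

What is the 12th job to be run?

insert 89 → {89}
insert 63 → {89, 63}
run next job → 89; now {63}
run next job → 63; now {}
insert 96 → {96}
insert 68 → {96, 68}
run next job → 96; now {68}
run next job → 68; now {}
insert 55 → {55}
run next job → 55; now {}
insert 71 → {71}
run next job → 71; now {}
insert 81 → {81}
run next job → 81; now {}
insert 57 → {57}
run next job → 57; now {}
insert 54 → {54}
run next job → 54; now {}
insert 77 → {77}
insert 76 → {77, 76}
run next job → 77; now {76}
run next job → 76; now {}
insert 83 → {83}
run next job → 83; now {}
insert 74 → {74}
insert 52 → {74, 52}
insert 65 → {74, 65, 52}
run next job → 74; now {65, 52}
insert 73 → {73, 65, 52}

83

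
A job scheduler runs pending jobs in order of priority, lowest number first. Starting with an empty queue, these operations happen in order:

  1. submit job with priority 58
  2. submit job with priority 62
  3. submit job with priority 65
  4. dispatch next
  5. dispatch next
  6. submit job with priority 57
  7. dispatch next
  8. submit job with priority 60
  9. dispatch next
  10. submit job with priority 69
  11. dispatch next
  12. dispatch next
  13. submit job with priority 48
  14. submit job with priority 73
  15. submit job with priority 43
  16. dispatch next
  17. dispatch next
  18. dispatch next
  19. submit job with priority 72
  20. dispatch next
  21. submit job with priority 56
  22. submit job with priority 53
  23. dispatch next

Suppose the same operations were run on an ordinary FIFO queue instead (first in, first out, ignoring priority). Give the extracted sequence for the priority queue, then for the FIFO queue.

priority queue: 58, 62, 57, 60, 65, 69, 43, 48, 73, 72, 53; FIFO queue: [58, 62, 65, 57, 60, 69, 48, 73, 43, 72, 56]

insert 58 → {58}
insert 62 → {58, 62}
insert 65 → {58, 62, 65}
dispatch next → 58; now {62, 65}
dispatch next → 62; now {65}
insert 57 → {57, 65}
dispatch next → 57; now {65}
insert 60 → {60, 65}
dispatch next → 60; now {65}
insert 69 → {65, 69}
dispatch next → 65; now {69}
dispatch next → 69; now {}
insert 48 → {48}
insert 73 → {48, 73}
insert 43 → {43, 48, 73}
dispatch next → 43; now {48, 73}
dispatch next → 48; now {73}
dispatch next → 73; now {}
insert 72 → {72}
dispatch next → 72; now {}
insert 56 → {56}
insert 53 → {53, 56}
dispatch next → 53; now {56}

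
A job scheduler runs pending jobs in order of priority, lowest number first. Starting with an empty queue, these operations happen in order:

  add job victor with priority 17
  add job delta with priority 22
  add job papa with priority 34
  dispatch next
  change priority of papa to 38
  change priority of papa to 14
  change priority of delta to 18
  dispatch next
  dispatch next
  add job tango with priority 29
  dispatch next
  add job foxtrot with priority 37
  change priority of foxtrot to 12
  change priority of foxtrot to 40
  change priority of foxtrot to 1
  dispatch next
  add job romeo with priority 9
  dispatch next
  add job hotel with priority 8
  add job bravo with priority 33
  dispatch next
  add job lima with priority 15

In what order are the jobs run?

add victor (priority 17) → {victor:17}
add delta (priority 22) → {victor:17, delta:22}
add papa (priority 34) → {victor:17, delta:22, papa:34}
dispatch next → victor; now {delta:22, papa:34}
update papa to priority 38 → {delta:22, papa:38}
update papa to priority 14 → {papa:14, delta:22}
update delta to priority 18 → {papa:14, delta:18}
dispatch next → papa; now {delta:18}
dispatch next → delta; now {}
add tango (priority 29) → {tango:29}
dispatch next → tango; now {}
add foxtrot (priority 37) → {foxtrot:37}
update foxtrot to priority 12 → {foxtrot:12}
update foxtrot to priority 40 → {foxtrot:40}
update foxtrot to priority 1 → {foxtrot:1}
dispatch next → foxtrot; now {}
add romeo (priority 9) → {romeo:9}
dispatch next → romeo; now {}
add hotel (priority 8) → {hotel:8}
add bravo (priority 33) → {hotel:8, bravo:33}
dispatch next → hotel; now {bravo:33}
add lima (priority 15) → {lima:15, bravo:33}

victor, papa, delta, tango, foxtrot, romeo, hotel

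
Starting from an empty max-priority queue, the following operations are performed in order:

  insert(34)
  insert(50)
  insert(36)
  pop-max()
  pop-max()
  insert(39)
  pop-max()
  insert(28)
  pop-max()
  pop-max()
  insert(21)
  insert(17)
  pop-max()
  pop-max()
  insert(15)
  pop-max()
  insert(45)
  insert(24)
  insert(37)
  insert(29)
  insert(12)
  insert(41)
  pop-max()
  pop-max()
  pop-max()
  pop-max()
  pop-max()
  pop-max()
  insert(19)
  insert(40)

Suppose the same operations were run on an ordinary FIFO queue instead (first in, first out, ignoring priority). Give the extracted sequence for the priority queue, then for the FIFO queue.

insert 34 → {34}
insert 50 → {50, 34}
insert 36 → {50, 36, 34}
pop-max → 50; now {36, 34}
pop-max → 36; now {34}
insert 39 → {39, 34}
pop-max → 39; now {34}
insert 28 → {34, 28}
pop-max → 34; now {28}
pop-max → 28; now {}
insert 21 → {21}
insert 17 → {21, 17}
pop-max → 21; now {17}
pop-max → 17; now {}
insert 15 → {15}
pop-max → 15; now {}
insert 45 → {45}
insert 24 → {45, 24}
insert 37 → {45, 37, 24}
insert 29 → {45, 37, 29, 24}
insert 12 → {45, 37, 29, 24, 12}
insert 41 → {45, 41, 37, 29, 24, 12}
pop-max → 45; now {41, 37, 29, 24, 12}
pop-max → 41; now {37, 29, 24, 12}
pop-max → 37; now {29, 24, 12}
pop-max → 29; now {24, 12}
pop-max → 24; now {12}
pop-max → 12; now {}
insert 19 → {19}
insert 40 → {40, 19}

priority queue: [50, 36, 39, 34, 28, 21, 17, 15, 45, 41, 37, 29, 24, 12]; FIFO queue: 34 → 50 → 36 → 39 → 28 → 21 → 17 → 15 → 45 → 24 → 37 → 29 → 12 → 41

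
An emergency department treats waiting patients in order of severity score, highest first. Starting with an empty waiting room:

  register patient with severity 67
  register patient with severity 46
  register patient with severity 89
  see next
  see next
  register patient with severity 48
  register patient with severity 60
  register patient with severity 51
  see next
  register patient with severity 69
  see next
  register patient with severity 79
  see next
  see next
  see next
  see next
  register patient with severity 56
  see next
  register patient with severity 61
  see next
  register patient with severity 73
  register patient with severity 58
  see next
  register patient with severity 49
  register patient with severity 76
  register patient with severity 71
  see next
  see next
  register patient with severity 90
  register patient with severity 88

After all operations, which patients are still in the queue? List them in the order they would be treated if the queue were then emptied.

insert 67 → {67}
insert 46 → {67, 46}
insert 89 → {89, 67, 46}
see next → 89; now {67, 46}
see next → 67; now {46}
insert 48 → {48, 46}
insert 60 → {60, 48, 46}
insert 51 → {60, 51, 48, 46}
see next → 60; now {51, 48, 46}
insert 69 → {69, 51, 48, 46}
see next → 69; now {51, 48, 46}
insert 79 → {79, 51, 48, 46}
see next → 79; now {51, 48, 46}
see next → 51; now {48, 46}
see next → 48; now {46}
see next → 46; now {}
insert 56 → {56}
see next → 56; now {}
insert 61 → {61}
see next → 61; now {}
insert 73 → {73}
insert 58 → {73, 58}
see next → 73; now {58}
insert 49 → {58, 49}
insert 76 → {76, 58, 49}
insert 71 → {76, 71, 58, 49}
see next → 76; now {71, 58, 49}
see next → 71; now {58, 49}
insert 90 → {90, 58, 49}
insert 88 → {90, 88, 58, 49}

[90, 88, 58, 49]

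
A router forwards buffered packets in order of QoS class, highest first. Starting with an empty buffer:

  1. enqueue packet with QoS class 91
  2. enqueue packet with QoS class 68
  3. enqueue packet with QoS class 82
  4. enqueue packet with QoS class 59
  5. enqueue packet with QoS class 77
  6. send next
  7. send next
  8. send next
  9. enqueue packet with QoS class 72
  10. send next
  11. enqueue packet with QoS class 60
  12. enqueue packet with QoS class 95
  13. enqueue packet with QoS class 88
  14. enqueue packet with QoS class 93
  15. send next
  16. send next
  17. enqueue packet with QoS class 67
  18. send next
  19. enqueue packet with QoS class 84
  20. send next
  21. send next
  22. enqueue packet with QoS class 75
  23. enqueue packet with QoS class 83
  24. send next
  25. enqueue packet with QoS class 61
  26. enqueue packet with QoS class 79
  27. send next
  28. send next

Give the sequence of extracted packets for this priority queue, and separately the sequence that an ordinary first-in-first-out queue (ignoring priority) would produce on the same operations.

insert 91 → {91}
insert 68 → {91, 68}
insert 82 → {91, 82, 68}
insert 59 → {91, 82, 68, 59}
insert 77 → {91, 82, 77, 68, 59}
send next → 91; now {82, 77, 68, 59}
send next → 82; now {77, 68, 59}
send next → 77; now {68, 59}
insert 72 → {72, 68, 59}
send next → 72; now {68, 59}
insert 60 → {68, 60, 59}
insert 95 → {95, 68, 60, 59}
insert 88 → {95, 88, 68, 60, 59}
insert 93 → {95, 93, 88, 68, 60, 59}
send next → 95; now {93, 88, 68, 60, 59}
send next → 93; now {88, 68, 60, 59}
insert 67 → {88, 68, 67, 60, 59}
send next → 88; now {68, 67, 60, 59}
insert 84 → {84, 68, 67, 60, 59}
send next → 84; now {68, 67, 60, 59}
send next → 68; now {67, 60, 59}
insert 75 → {75, 67, 60, 59}
insert 83 → {83, 75, 67, 60, 59}
send next → 83; now {75, 67, 60, 59}
insert 61 → {75, 67, 61, 60, 59}
insert 79 → {79, 75, 67, 61, 60, 59}
send next → 79; now {75, 67, 61, 60, 59}
send next → 75; now {67, 61, 60, 59}

priority queue: 91, 82, 77, 72, 95, 93, 88, 84, 68, 83, 79, 75; FIFO queue: 91, 68, 82, 59, 77, 72, 60, 95, 88, 93, 67, 84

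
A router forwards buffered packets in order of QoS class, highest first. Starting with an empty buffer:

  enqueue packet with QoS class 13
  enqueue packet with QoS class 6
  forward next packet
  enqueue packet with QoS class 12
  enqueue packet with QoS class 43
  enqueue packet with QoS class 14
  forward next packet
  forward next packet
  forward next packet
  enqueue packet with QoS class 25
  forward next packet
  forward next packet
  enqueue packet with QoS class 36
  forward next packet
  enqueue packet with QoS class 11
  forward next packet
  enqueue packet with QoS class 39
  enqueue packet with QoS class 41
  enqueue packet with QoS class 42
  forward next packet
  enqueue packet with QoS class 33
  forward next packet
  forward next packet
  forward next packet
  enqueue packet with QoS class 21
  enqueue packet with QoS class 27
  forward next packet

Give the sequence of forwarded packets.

[13, 43, 14, 12, 25, 6, 36, 11, 42, 41, 39, 33, 27]

insert 13 → {13}
insert 6 → {13, 6}
forward next packet → 13; now {6}
insert 12 → {12, 6}
insert 43 → {43, 12, 6}
insert 14 → {43, 14, 12, 6}
forward next packet → 43; now {14, 12, 6}
forward next packet → 14; now {12, 6}
forward next packet → 12; now {6}
insert 25 → {25, 6}
forward next packet → 25; now {6}
forward next packet → 6; now {}
insert 36 → {36}
forward next packet → 36; now {}
insert 11 → {11}
forward next packet → 11; now {}
insert 39 → {39}
insert 41 → {41, 39}
insert 42 → {42, 41, 39}
forward next packet → 42; now {41, 39}
insert 33 → {41, 39, 33}
forward next packet → 41; now {39, 33}
forward next packet → 39; now {33}
forward next packet → 33; now {}
insert 21 → {21}
insert 27 → {27, 21}
forward next packet → 27; now {21}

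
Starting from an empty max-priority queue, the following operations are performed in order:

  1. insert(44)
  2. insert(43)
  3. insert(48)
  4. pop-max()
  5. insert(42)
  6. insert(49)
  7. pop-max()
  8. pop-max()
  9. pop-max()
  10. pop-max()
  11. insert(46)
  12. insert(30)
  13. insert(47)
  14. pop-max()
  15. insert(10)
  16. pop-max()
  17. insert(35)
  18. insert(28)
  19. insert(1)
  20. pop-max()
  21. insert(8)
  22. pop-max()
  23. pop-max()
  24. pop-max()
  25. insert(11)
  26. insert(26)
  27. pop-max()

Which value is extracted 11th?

10

insert 44 → {44}
insert 43 → {44, 43}
insert 48 → {48, 44, 43}
pop-max → 48; now {44, 43}
insert 42 → {44, 43, 42}
insert 49 → {49, 44, 43, 42}
pop-max → 49; now {44, 43, 42}
pop-max → 44; now {43, 42}
pop-max → 43; now {42}
pop-max → 42; now {}
insert 46 → {46}
insert 30 → {46, 30}
insert 47 → {47, 46, 30}
pop-max → 47; now {46, 30}
insert 10 → {46, 30, 10}
pop-max → 46; now {30, 10}
insert 35 → {35, 30, 10}
insert 28 → {35, 30, 28, 10}
insert 1 → {35, 30, 28, 10, 1}
pop-max → 35; now {30, 28, 10, 1}
insert 8 → {30, 28, 10, 8, 1}
pop-max → 30; now {28, 10, 8, 1}
pop-max → 28; now {10, 8, 1}
pop-max → 10; now {8, 1}
insert 11 → {11, 8, 1}
insert 26 → {26, 11, 8, 1}
pop-max → 26; now {11, 8, 1}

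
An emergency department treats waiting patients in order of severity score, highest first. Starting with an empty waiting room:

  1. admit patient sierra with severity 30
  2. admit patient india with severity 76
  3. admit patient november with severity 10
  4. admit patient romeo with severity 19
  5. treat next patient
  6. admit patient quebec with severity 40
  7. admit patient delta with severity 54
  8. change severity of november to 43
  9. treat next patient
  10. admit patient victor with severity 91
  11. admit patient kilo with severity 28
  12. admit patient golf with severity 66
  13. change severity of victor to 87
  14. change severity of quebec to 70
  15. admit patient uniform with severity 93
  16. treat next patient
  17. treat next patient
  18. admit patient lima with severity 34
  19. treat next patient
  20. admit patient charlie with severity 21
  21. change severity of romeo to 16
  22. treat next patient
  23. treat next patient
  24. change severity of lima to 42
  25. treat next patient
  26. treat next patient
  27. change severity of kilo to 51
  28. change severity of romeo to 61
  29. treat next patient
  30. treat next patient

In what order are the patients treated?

add sierra (severity 30) → {sierra:30}
add india (severity 76) → {india:76, sierra:30}
add november (severity 10) → {india:76, sierra:30, november:10}
add romeo (severity 19) → {india:76, sierra:30, romeo:19, november:10}
treat next patient → india; now {sierra:30, romeo:19, november:10}
add quebec (severity 40) → {quebec:40, sierra:30, romeo:19, november:10}
add delta (severity 54) → {delta:54, quebec:40, sierra:30, romeo:19, november:10}
update november to severity 43 → {delta:54, november:43, quebec:40, sierra:30, romeo:19}
treat next patient → delta; now {november:43, quebec:40, sierra:30, romeo:19}
add victor (severity 91) → {victor:91, november:43, quebec:40, sierra:30, romeo:19}
add kilo (severity 28) → {victor:91, november:43, quebec:40, sierra:30, kilo:28, romeo:19}
add golf (severity 66) → {victor:91, golf:66, november:43, quebec:40, sierra:30, kilo:28, romeo:19}
update victor to severity 87 → {victor:87, golf:66, november:43, quebec:40, sierra:30, kilo:28, romeo:19}
update quebec to severity 70 → {victor:87, quebec:70, golf:66, november:43, sierra:30, kilo:28, romeo:19}
add uniform (severity 93) → {uniform:93, victor:87, quebec:70, golf:66, november:43, sierra:30, kilo:28, romeo:19}
treat next patient → uniform; now {victor:87, quebec:70, golf:66, november:43, sierra:30, kilo:28, romeo:19}
treat next patient → victor; now {quebec:70, golf:66, november:43, sierra:30, kilo:28, romeo:19}
add lima (severity 34) → {quebec:70, golf:66, november:43, lima:34, sierra:30, kilo:28, romeo:19}
treat next patient → quebec; now {golf:66, november:43, lima:34, sierra:30, kilo:28, romeo:19}
add charlie (severity 21) → {golf:66, november:43, lima:34, sierra:30, kilo:28, charlie:21, romeo:19}
update romeo to severity 16 → {golf:66, november:43, lima:34, sierra:30, kilo:28, charlie:21, romeo:16}
treat next patient → golf; now {november:43, lima:34, sierra:30, kilo:28, charlie:21, romeo:16}
treat next patient → november; now {lima:34, sierra:30, kilo:28, charlie:21, romeo:16}
update lima to severity 42 → {lima:42, sierra:30, kilo:28, charlie:21, romeo:16}
treat next patient → lima; now {sierra:30, kilo:28, charlie:21, romeo:16}
treat next patient → sierra; now {kilo:28, charlie:21, romeo:16}
update kilo to severity 51 → {kilo:51, charlie:21, romeo:16}
update romeo to severity 61 → {romeo:61, kilo:51, charlie:21}
treat next patient → romeo; now {kilo:51, charlie:21}
treat next patient → kilo; now {charlie:21}

india → delta → uniform → victor → quebec → golf → november → lima → sierra → romeo → kilo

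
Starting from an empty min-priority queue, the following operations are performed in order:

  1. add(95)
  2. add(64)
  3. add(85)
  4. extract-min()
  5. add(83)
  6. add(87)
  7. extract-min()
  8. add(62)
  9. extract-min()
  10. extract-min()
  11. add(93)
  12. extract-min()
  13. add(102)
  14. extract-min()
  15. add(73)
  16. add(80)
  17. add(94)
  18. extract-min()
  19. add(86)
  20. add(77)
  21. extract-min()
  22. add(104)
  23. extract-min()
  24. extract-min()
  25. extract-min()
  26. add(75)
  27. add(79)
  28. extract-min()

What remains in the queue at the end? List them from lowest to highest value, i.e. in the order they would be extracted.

insert 95 → {95}
insert 64 → {64, 95}
insert 85 → {64, 85, 95}
extract-min → 64; now {85, 95}
insert 83 → {83, 85, 95}
insert 87 → {83, 85, 87, 95}
extract-min → 83; now {85, 87, 95}
insert 62 → {62, 85, 87, 95}
extract-min → 62; now {85, 87, 95}
extract-min → 85; now {87, 95}
insert 93 → {87, 93, 95}
extract-min → 87; now {93, 95}
insert 102 → {93, 95, 102}
extract-min → 93; now {95, 102}
insert 73 → {73, 95, 102}
insert 80 → {73, 80, 95, 102}
insert 94 → {73, 80, 94, 95, 102}
extract-min → 73; now {80, 94, 95, 102}
insert 86 → {80, 86, 94, 95, 102}
insert 77 → {77, 80, 86, 94, 95, 102}
extract-min → 77; now {80, 86, 94, 95, 102}
insert 104 → {80, 86, 94, 95, 102, 104}
extract-min → 80; now {86, 94, 95, 102, 104}
extract-min → 86; now {94, 95, 102, 104}
extract-min → 94; now {95, 102, 104}
insert 75 → {75, 95, 102, 104}
insert 79 → {75, 79, 95, 102, 104}
extract-min → 75; now {79, 95, 102, 104}

[79, 95, 102, 104]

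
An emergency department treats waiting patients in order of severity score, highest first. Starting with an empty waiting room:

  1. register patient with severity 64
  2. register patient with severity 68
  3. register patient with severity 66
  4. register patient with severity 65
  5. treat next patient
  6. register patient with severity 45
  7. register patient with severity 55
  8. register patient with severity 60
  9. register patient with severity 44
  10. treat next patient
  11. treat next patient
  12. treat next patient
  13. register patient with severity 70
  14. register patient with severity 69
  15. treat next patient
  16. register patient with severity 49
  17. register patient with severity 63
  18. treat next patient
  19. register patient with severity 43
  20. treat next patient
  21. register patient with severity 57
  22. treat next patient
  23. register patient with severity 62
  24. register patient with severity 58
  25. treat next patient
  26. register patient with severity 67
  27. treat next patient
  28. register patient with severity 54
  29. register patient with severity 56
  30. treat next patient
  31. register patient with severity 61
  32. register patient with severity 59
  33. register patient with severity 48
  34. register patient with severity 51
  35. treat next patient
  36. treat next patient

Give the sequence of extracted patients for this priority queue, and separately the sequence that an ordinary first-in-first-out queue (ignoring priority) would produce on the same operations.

insert 64 → {64}
insert 68 → {68, 64}
insert 66 → {68, 66, 64}
insert 65 → {68, 66, 65, 64}
treat next patient → 68; now {66, 65, 64}
insert 45 → {66, 65, 64, 45}
insert 55 → {66, 65, 64, 55, 45}
insert 60 → {66, 65, 64, 60, 55, 45}
insert 44 → {66, 65, 64, 60, 55, 45, 44}
treat next patient → 66; now {65, 64, 60, 55, 45, 44}
treat next patient → 65; now {64, 60, 55, 45, 44}
treat next patient → 64; now {60, 55, 45, 44}
insert 70 → {70, 60, 55, 45, 44}
insert 69 → {70, 69, 60, 55, 45, 44}
treat next patient → 70; now {69, 60, 55, 45, 44}
insert 49 → {69, 60, 55, 49, 45, 44}
insert 63 → {69, 63, 60, 55, 49, 45, 44}
treat next patient → 69; now {63, 60, 55, 49, 45, 44}
insert 43 → {63, 60, 55, 49, 45, 44, 43}
treat next patient → 63; now {60, 55, 49, 45, 44, 43}
insert 57 → {60, 57, 55, 49, 45, 44, 43}
treat next patient → 60; now {57, 55, 49, 45, 44, 43}
insert 62 → {62, 57, 55, 49, 45, 44, 43}
insert 58 → {62, 58, 57, 55, 49, 45, 44, 43}
treat next patient → 62; now {58, 57, 55, 49, 45, 44, 43}
insert 67 → {67, 58, 57, 55, 49, 45, 44, 43}
treat next patient → 67; now {58, 57, 55, 49, 45, 44, 43}
insert 54 → {58, 57, 55, 54, 49, 45, 44, 43}
insert 56 → {58, 57, 56, 55, 54, 49, 45, 44, 43}
treat next patient → 58; now {57, 56, 55, 54, 49, 45, 44, 43}
insert 61 → {61, 57, 56, 55, 54, 49, 45, 44, 43}
insert 59 → {61, 59, 57, 56, 55, 54, 49, 45, 44, 43}
insert 48 → {61, 59, 57, 56, 55, 54, 49, 48, 45, 44, 43}
insert 51 → {61, 59, 57, 56, 55, 54, 51, 49, 48, 45, 44, 43}
treat next patient → 61; now {59, 57, 56, 55, 54, 51, 49, 48, 45, 44, 43}
treat next patient → 59; now {57, 56, 55, 54, 51, 49, 48, 45, 44, 43}

priority queue: [68, 66, 65, 64, 70, 69, 63, 60, 62, 67, 58, 61, 59]; FIFO queue: [64, 68, 66, 65, 45, 55, 60, 44, 70, 69, 49, 63, 43]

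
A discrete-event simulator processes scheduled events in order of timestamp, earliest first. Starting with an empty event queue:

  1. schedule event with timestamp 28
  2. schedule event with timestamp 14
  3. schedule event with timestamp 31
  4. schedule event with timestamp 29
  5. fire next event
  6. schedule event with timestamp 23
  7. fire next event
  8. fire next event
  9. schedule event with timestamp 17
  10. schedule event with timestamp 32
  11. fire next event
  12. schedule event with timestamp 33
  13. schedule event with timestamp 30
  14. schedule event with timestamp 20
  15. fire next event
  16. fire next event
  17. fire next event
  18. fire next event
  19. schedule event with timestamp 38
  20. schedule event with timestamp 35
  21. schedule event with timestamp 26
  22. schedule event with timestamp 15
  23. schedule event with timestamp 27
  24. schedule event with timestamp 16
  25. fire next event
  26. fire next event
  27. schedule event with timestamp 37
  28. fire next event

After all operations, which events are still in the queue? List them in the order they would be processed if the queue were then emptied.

insert 28 → {28}
insert 14 → {14, 28}
insert 31 → {14, 28, 31}
insert 29 → {14, 28, 29, 31}
fire next event → 14; now {28, 29, 31}
insert 23 → {23, 28, 29, 31}
fire next event → 23; now {28, 29, 31}
fire next event → 28; now {29, 31}
insert 17 → {17, 29, 31}
insert 32 → {17, 29, 31, 32}
fire next event → 17; now {29, 31, 32}
insert 33 → {29, 31, 32, 33}
insert 30 → {29, 30, 31, 32, 33}
insert 20 → {20, 29, 30, 31, 32, 33}
fire next event → 20; now {29, 30, 31, 32, 33}
fire next event → 29; now {30, 31, 32, 33}
fire next event → 30; now {31, 32, 33}
fire next event → 31; now {32, 33}
insert 38 → {32, 33, 38}
insert 35 → {32, 33, 35, 38}
insert 26 → {26, 32, 33, 35, 38}
insert 15 → {15, 26, 32, 33, 35, 38}
insert 27 → {15, 26, 27, 32, 33, 35, 38}
insert 16 → {15, 16, 26, 27, 32, 33, 35, 38}
fire next event → 15; now {16, 26, 27, 32, 33, 35, 38}
fire next event → 16; now {26, 27, 32, 33, 35, 38}
insert 37 → {26, 27, 32, 33, 35, 37, 38}
fire next event → 26; now {27, 32, 33, 35, 37, 38}

[27, 32, 33, 35, 37, 38]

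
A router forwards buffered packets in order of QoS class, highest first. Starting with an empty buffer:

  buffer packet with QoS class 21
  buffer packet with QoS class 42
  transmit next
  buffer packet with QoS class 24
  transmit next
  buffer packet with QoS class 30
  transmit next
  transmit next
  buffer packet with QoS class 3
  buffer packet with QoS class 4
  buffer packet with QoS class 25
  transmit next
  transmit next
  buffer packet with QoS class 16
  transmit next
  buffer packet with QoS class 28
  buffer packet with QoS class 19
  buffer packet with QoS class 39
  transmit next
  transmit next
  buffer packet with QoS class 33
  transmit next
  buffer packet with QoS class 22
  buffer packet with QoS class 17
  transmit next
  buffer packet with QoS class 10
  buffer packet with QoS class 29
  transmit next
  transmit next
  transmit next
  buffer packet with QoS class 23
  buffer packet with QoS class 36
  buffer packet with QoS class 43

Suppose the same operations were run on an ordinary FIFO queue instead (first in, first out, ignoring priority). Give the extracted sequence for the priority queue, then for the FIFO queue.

priority queue: 42, 24, 30, 21, 25, 4, 16, 39, 28, 33, 22, 29, 19, 17; FIFO queue: 21, 42, 24, 30, 3, 4, 25, 16, 28, 19, 39, 33, 22, 17

insert 21 → {21}
insert 42 → {42, 21}
transmit next → 42; now {21}
insert 24 → {24, 21}
transmit next → 24; now {21}
insert 30 → {30, 21}
transmit next → 30; now {21}
transmit next → 21; now {}
insert 3 → {3}
insert 4 → {4, 3}
insert 25 → {25, 4, 3}
transmit next → 25; now {4, 3}
transmit next → 4; now {3}
insert 16 → {16, 3}
transmit next → 16; now {3}
insert 28 → {28, 3}
insert 19 → {28, 19, 3}
insert 39 → {39, 28, 19, 3}
transmit next → 39; now {28, 19, 3}
transmit next → 28; now {19, 3}
insert 33 → {33, 19, 3}
transmit next → 33; now {19, 3}
insert 22 → {22, 19, 3}
insert 17 → {22, 19, 17, 3}
transmit next → 22; now {19, 17, 3}
insert 10 → {19, 17, 10, 3}
insert 29 → {29, 19, 17, 10, 3}
transmit next → 29; now {19, 17, 10, 3}
transmit next → 19; now {17, 10, 3}
transmit next → 17; now {10, 3}
insert 23 → {23, 10, 3}
insert 36 → {36, 23, 10, 3}
insert 43 → {43, 36, 23, 10, 3}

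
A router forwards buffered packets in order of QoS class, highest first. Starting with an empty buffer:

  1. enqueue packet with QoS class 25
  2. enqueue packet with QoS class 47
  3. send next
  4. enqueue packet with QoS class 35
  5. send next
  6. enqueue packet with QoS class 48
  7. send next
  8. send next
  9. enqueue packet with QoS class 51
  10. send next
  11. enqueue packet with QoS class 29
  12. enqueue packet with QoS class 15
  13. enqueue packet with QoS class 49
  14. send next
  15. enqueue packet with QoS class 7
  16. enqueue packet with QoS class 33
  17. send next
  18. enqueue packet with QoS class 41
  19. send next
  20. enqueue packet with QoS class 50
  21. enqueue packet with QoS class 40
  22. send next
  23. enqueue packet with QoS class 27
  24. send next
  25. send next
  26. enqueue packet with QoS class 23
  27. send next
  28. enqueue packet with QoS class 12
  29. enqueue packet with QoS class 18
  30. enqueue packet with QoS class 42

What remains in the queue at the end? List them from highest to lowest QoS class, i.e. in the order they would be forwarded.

insert 25 → {25}
insert 47 → {47, 25}
send next → 47; now {25}
insert 35 → {35, 25}
send next → 35; now {25}
insert 48 → {48, 25}
send next → 48; now {25}
send next → 25; now {}
insert 51 → {51}
send next → 51; now {}
insert 29 → {29}
insert 15 → {29, 15}
insert 49 → {49, 29, 15}
send next → 49; now {29, 15}
insert 7 → {29, 15, 7}
insert 33 → {33, 29, 15, 7}
send next → 33; now {29, 15, 7}
insert 41 → {41, 29, 15, 7}
send next → 41; now {29, 15, 7}
insert 50 → {50, 29, 15, 7}
insert 40 → {50, 40, 29, 15, 7}
send next → 50; now {40, 29, 15, 7}
insert 27 → {40, 29, 27, 15, 7}
send next → 40; now {29, 27, 15, 7}
send next → 29; now {27, 15, 7}
insert 23 → {27, 23, 15, 7}
send next → 27; now {23, 15, 7}
insert 12 → {23, 15, 12, 7}
insert 18 → {23, 18, 15, 12, 7}
insert 42 → {42, 23, 18, 15, 12, 7}

42 → 23 → 18 → 15 → 12 → 7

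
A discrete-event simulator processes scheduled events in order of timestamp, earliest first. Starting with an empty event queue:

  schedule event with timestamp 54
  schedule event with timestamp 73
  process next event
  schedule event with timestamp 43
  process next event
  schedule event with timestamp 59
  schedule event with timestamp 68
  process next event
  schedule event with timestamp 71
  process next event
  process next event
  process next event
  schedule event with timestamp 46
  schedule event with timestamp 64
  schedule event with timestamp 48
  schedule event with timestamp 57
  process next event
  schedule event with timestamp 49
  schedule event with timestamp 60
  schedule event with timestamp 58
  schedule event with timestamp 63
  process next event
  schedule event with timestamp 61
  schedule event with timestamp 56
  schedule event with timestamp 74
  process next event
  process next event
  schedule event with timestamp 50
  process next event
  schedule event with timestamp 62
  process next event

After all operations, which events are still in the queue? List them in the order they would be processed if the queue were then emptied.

58, 60, 61, 62, 63, 64, 74

insert 54 → {54}
insert 73 → {54, 73}
process next event → 54; now {73}
insert 43 → {43, 73}
process next event → 43; now {73}
insert 59 → {59, 73}
insert 68 → {59, 68, 73}
process next event → 59; now {68, 73}
insert 71 → {68, 71, 73}
process next event → 68; now {71, 73}
process next event → 71; now {73}
process next event → 73; now {}
insert 46 → {46}
insert 64 → {46, 64}
insert 48 → {46, 48, 64}
insert 57 → {46, 48, 57, 64}
process next event → 46; now {48, 57, 64}
insert 49 → {48, 49, 57, 64}
insert 60 → {48, 49, 57, 60, 64}
insert 58 → {48, 49, 57, 58, 60, 64}
insert 63 → {48, 49, 57, 58, 60, 63, 64}
process next event → 48; now {49, 57, 58, 60, 63, 64}
insert 61 → {49, 57, 58, 60, 61, 63, 64}
insert 56 → {49, 56, 57, 58, 60, 61, 63, 64}
insert 74 → {49, 56, 57, 58, 60, 61, 63, 64, 74}
process next event → 49; now {56, 57, 58, 60, 61, 63, 64, 74}
process next event → 56; now {57, 58, 60, 61, 63, 64, 74}
insert 50 → {50, 57, 58, 60, 61, 63, 64, 74}
process next event → 50; now {57, 58, 60, 61, 63, 64, 74}
insert 62 → {57, 58, 60, 61, 62, 63, 64, 74}
process next event → 57; now {58, 60, 61, 62, 63, 64, 74}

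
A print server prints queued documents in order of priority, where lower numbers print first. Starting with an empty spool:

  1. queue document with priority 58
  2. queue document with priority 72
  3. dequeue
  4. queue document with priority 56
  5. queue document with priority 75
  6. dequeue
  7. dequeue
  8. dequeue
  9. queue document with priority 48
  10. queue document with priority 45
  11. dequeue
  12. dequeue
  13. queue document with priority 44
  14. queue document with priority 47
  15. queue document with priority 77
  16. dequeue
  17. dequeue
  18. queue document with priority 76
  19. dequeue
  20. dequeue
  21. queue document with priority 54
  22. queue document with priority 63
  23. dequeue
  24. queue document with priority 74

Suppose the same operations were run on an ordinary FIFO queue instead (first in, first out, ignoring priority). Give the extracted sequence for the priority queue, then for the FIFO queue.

priority queue: 58 → 56 → 72 → 75 → 45 → 48 → 44 → 47 → 76 → 77 → 54; FIFO queue: [58, 72, 56, 75, 48, 45, 44, 47, 77, 76, 54]

insert 58 → {58}
insert 72 → {58, 72}
dequeue → 58; now {72}
insert 56 → {56, 72}
insert 75 → {56, 72, 75}
dequeue → 56; now {72, 75}
dequeue → 72; now {75}
dequeue → 75; now {}
insert 48 → {48}
insert 45 → {45, 48}
dequeue → 45; now {48}
dequeue → 48; now {}
insert 44 → {44}
insert 47 → {44, 47}
insert 77 → {44, 47, 77}
dequeue → 44; now {47, 77}
dequeue → 47; now {77}
insert 76 → {76, 77}
dequeue → 76; now {77}
dequeue → 77; now {}
insert 54 → {54}
insert 63 → {54, 63}
dequeue → 54; now {63}
insert 74 → {63, 74}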